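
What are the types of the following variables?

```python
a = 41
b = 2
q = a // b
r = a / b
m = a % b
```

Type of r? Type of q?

int / int returns float; int // int returns int

float, int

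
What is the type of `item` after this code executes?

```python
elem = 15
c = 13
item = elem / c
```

int / int always returns float in Python 3 (15 / 13 = 1.15385)

float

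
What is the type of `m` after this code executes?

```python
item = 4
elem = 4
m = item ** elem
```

int ** positive int returns int (4 ** 4 = 256)

int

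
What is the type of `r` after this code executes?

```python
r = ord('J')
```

ord() returns int (Unicode code point)

int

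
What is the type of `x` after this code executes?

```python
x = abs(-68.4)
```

abs() of float returns float

float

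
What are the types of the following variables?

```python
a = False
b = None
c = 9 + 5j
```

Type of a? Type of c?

a is bool; c is complex

bool, complex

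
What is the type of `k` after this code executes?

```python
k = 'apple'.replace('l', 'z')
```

str.replace() returns str

str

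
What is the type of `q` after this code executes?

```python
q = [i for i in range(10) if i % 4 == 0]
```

A list comprehension [...] produces a list

list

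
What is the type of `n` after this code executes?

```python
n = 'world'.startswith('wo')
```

str.startswith() returns bool

bool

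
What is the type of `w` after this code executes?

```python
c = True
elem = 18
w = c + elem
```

bool + int returns int (True is 1, so 1 + 18 = 19)

int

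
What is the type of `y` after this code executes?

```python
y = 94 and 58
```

'and' returns the last value when all truthy (58, which is int)

int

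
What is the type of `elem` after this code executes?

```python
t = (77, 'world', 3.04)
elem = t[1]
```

Index 1 of tuple is 'world' which is str

str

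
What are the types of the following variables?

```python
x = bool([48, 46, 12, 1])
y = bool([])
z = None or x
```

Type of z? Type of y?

None or <bool> returns the bool; bool() returns bool

bool, bool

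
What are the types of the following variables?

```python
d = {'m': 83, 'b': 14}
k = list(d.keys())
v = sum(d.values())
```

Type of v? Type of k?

sum of int values returns int; list(...) returns list

int, list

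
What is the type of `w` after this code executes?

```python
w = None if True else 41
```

Ternary: condition is True, if branch (None) taken → NoneType

NoneType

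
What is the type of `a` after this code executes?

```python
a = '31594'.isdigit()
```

str.isdigit() returns bool

bool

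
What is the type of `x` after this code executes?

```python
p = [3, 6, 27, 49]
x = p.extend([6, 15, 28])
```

list.extend() returns None

NoneType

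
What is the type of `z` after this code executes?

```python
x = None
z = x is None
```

'is' comparison returns bool

bool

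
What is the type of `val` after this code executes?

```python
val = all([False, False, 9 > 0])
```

all() returns bool

bool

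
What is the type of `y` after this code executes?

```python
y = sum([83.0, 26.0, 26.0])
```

sum() of floats returns float

float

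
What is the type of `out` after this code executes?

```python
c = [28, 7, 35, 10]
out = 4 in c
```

'in' operator returns bool

bool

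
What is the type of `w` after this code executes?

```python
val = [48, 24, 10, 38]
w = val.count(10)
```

list.count() returns int

int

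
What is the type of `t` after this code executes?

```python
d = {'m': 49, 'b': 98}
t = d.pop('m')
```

dict.pop() returns the value (int)

int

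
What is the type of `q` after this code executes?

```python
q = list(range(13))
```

list(range(...)) returns list

list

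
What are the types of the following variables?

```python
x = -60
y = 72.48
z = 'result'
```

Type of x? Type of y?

x is int; y is float

int, float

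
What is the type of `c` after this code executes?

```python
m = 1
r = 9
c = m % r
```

int % int returns int (1 % 9 = 1)

int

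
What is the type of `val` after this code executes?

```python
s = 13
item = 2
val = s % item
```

int % int returns int (13 % 2 = 1)

int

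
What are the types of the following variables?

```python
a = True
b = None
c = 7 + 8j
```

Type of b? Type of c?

b is NoneType; c is complex

NoneType, complex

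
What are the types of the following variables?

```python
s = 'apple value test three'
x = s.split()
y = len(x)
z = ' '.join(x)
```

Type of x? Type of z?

str.split() returns list; str.join() returns str

list, str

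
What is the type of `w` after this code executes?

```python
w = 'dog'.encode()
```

str.encode() returns bytes

bytes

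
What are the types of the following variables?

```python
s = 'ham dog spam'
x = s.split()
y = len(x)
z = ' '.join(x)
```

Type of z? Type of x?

str.join() returns str; str.split() returns list

str, list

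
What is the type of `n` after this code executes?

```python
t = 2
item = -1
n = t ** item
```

int ** negative int returns float

float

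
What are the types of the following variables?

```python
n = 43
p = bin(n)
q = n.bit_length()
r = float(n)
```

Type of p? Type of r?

bin() returns str; float() returns float

str, float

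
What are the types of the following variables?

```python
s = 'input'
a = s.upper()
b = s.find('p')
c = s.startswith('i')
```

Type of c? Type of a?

str.startswith() returns bool; str.upper() returns str

bool, str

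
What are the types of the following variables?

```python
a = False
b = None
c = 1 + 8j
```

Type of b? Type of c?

b is NoneType; c is complex

NoneType, complex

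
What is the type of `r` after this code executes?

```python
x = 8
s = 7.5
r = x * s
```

int * float returns float (8 * 7.5 = 60.0)

float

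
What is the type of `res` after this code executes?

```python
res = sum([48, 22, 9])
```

sum() of ints returns int

int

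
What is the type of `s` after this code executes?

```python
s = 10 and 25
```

'and' returns the last value when all truthy (25, which is int)

int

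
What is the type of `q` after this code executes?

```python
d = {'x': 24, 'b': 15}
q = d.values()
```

.values() returns a dict_values view object

dict_values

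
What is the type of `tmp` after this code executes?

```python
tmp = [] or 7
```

'or' returns first truthy value (7, which is int)

int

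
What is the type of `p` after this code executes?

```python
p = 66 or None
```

'or' returns first truthy value (66, int)

int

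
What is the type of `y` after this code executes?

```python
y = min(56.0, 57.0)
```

min() of floats returns float

float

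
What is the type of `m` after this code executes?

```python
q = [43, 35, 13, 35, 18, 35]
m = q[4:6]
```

Slicing a list always returns a list

list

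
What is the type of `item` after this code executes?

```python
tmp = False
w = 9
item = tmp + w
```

bool + int returns int (False is 0, so 0 + 9 = 9)

int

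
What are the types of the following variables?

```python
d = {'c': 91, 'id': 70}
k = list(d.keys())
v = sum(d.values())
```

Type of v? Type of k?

sum of int values returns int; list(...) returns list

int, list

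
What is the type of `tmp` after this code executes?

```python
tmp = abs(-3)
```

abs() of int returns int

int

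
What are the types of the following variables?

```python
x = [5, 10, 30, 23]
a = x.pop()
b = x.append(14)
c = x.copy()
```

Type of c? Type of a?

list.copy() returns list; list.pop() returns the element (int)

list, int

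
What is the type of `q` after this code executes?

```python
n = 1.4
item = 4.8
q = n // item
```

float // float returns float (floor division preserves float type)

float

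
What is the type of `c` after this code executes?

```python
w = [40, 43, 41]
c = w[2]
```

Indexing a list of ints returns int (w[2] = 41)

int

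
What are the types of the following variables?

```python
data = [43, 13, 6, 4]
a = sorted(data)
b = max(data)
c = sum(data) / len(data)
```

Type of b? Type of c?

max of ints returns int; int / int returns float

int, float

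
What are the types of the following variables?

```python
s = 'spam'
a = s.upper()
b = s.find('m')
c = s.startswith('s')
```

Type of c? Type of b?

str.startswith() returns bool; str.find() returns int

bool, int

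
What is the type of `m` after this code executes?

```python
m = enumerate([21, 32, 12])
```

enumerate() returns an enumerate iterator object

enumerate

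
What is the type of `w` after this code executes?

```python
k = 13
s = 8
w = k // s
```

int // int returns int (13 // 8 = 1)

int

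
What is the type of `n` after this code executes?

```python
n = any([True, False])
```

any() returns bool

bool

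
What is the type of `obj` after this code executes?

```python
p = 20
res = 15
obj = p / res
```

int / int always returns float in Python 3 (20 / 15 = 1.33333)

float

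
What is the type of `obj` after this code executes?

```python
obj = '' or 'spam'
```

'or' returns first truthy value ('spam', which is str)

str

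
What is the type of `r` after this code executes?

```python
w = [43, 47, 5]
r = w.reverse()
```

list.reverse() returns None

NoneType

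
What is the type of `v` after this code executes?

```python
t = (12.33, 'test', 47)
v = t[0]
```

Index 0 of tuple is 12.33 which is float

float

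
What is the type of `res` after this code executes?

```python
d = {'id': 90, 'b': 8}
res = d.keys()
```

.keys() returns a dict_keys view object

dict_keys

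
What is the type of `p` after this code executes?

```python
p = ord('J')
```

ord() returns int (Unicode code point)

int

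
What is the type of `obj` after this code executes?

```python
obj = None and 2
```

'and' returns first falsy value (None)

NoneType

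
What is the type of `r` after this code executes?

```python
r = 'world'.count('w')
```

str.count() returns int

int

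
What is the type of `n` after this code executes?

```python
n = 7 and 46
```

'and' returns the last value when all truthy (46, which is int)

int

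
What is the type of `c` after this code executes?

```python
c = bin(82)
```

bin() returns str representation

str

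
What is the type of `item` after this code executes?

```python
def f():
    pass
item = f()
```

A function with no return statement returns None

NoneType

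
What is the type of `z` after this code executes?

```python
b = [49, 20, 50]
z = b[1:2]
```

Slicing a list always returns a list

list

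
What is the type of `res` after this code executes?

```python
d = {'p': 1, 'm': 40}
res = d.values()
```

.values() returns a dict_values view object

dict_values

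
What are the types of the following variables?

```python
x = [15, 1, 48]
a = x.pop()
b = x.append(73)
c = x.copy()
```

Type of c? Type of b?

list.copy() returns list; list.append() returns None

list, NoneType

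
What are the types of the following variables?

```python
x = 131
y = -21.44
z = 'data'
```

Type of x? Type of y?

x is int; y is float

int, float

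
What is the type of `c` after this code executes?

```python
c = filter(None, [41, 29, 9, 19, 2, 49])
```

filter() returns a filter iterator object

filter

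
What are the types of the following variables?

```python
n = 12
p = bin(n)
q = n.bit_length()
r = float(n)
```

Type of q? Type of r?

int.bit_length() returns int; float() returns float

int, float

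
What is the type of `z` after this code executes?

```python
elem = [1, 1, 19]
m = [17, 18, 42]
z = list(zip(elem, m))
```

list(zip(...)) returns a list of tuples

list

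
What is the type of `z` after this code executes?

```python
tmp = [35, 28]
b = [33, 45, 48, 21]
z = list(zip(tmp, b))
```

list(zip(...)) returns a list of tuples

list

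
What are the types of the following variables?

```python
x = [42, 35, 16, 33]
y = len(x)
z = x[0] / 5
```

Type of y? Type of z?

len() returns int; int / int returns float

int, float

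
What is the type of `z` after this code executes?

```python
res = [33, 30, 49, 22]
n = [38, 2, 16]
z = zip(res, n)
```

zip() returns a zip iterator object

zip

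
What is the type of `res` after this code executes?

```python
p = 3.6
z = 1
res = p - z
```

float - int returns float (3.6 - 1 = 2.6)

float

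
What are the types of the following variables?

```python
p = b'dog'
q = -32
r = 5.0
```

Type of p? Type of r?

p is bytes; r is float

bytes, float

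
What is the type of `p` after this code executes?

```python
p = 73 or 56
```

'or' returns the first truthy value (73, which is int)

int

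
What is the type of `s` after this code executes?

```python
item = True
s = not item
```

'not' always returns bool

bool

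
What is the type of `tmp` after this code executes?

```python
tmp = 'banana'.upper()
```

str.upper() returns str

str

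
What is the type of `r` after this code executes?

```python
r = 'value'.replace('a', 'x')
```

str.replace() returns str

str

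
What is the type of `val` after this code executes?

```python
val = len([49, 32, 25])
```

len() always returns int

int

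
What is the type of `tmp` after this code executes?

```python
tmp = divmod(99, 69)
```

divmod() returns a tuple (quotient, remainder)

tuple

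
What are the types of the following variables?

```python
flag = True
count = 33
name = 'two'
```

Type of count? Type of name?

count is int; name is str

int, str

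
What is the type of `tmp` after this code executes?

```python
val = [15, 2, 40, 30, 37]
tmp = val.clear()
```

list.clear() returns None

NoneType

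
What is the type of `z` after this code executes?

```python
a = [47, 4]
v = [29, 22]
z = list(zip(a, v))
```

list(zip(...)) returns a list of tuples

list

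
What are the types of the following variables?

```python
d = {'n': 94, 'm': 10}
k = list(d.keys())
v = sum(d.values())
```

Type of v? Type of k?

sum of int values returns int; list(...) returns list

int, list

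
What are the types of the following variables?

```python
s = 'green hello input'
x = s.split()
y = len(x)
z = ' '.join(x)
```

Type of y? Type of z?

len() returns int; str.join() returns str

int, str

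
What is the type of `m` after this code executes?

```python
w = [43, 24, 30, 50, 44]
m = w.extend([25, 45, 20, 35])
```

list.extend() returns None

NoneType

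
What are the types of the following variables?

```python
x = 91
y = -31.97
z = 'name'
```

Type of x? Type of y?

x is int; y is float

int, float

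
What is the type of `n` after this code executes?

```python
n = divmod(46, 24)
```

divmod() returns a tuple (quotient, remainder)

tuple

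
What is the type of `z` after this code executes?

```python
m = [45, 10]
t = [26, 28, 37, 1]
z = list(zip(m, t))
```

list(zip(...)) returns a list of tuples

list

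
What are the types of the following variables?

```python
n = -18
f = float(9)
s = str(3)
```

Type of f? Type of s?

f is float; s is str

float, str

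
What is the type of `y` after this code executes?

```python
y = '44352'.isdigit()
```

str.isdigit() returns bool

bool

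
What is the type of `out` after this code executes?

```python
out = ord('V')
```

ord() returns int (Unicode code point)

int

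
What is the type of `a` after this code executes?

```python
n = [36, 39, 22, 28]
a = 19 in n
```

'in' operator returns bool

bool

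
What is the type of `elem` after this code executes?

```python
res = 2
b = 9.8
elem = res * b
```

int * float returns float (2 * 9.8 = 19.6)

float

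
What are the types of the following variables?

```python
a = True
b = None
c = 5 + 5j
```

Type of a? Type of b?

a is bool; b is NoneType

bool, NoneType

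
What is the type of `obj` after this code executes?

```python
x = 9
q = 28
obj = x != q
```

Comparison operators return bool

bool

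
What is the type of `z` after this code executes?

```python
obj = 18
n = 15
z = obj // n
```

int // int returns int (18 // 15 = 1)

int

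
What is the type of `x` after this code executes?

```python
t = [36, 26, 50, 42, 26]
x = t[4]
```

Indexing a list of ints returns int (t[4] = 26)

int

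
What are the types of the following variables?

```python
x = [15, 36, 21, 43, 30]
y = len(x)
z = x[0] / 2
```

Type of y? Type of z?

len() returns int; int / int returns float

int, float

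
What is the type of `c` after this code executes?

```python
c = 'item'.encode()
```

str.encode() returns bytes

bytes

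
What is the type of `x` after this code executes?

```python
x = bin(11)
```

bin() returns str representation

str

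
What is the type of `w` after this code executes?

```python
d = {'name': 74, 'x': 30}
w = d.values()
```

.values() returns a dict_values view object

dict_values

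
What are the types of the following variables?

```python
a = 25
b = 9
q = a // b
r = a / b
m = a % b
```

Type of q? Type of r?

int // int returns int; int / int returns float

int, float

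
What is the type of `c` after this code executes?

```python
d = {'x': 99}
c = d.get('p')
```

dict.get() returns None when key 'p' is not found and no default given

NoneType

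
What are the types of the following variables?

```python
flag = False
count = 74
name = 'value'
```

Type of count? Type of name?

count is int; name is str

int, str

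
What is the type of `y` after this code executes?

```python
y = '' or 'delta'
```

'or' returns first truthy value ('delta', which is str)

str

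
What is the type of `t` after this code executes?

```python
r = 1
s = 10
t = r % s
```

int % int returns int (1 % 10 = 1)

int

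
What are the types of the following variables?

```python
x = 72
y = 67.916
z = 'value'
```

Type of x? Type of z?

x is int; z is str

int, str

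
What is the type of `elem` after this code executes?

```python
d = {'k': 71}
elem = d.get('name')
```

dict.get() returns None when key 'name' is not found and no default given

NoneType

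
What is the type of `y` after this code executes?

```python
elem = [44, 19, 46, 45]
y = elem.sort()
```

list.sort() returns None (sorts in place)

NoneType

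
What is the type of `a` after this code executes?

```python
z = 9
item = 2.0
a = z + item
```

int + float returns float (9 + 2.0 = 11.0)

float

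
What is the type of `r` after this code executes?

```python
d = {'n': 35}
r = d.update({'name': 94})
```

dict.update() returns None

NoneType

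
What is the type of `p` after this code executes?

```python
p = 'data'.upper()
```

str.upper() returns str

str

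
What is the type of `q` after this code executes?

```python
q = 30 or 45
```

'or' returns the first truthy value (30, which is int)

int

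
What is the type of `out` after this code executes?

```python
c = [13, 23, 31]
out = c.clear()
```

list.clear() returns None

NoneType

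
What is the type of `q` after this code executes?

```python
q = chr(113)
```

chr() returns str (single character)

str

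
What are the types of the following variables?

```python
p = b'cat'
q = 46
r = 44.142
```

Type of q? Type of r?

q is int; r is float

int, float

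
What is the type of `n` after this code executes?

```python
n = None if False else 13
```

Ternary: condition is False, else branch (13) taken → int

int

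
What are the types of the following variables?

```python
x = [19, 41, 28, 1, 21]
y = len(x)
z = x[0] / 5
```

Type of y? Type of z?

len() returns int; int / int returns float

int, float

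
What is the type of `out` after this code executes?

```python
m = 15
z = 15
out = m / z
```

int / int always returns float in Python 3 (15 / 15 = 1)

float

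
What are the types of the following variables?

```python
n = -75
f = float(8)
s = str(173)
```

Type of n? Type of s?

n is int; s is str

int, str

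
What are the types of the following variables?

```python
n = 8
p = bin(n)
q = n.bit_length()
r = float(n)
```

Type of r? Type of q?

float() returns float; int.bit_length() returns int

float, int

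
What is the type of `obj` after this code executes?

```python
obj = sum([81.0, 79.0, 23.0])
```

sum() of floats returns float

float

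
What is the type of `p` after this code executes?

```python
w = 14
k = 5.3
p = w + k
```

int + float returns float (14 + 5.3 = 19.3)

float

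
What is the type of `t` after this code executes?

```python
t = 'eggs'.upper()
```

str.upper() returns str

str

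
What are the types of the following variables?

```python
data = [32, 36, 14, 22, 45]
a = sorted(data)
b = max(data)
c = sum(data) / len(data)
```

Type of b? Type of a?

max of ints returns int; sorted() returns list

int, list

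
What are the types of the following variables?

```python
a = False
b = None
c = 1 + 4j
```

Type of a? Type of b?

a is bool; b is NoneType

bool, NoneType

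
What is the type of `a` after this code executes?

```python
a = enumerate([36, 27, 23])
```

enumerate() returns an enumerate iterator object

enumerate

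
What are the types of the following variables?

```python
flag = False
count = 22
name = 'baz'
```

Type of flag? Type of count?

flag is bool; count is int

bool, int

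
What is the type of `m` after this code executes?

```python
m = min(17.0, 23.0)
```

min() of floats returns float

float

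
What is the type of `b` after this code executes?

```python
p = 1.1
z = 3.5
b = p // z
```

float // float returns float (floor division preserves float type)

float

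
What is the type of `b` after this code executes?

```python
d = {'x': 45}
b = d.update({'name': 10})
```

dict.update() returns None

NoneType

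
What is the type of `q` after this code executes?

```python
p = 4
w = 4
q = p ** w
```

int ** positive int returns int (4 ** 4 = 256)

int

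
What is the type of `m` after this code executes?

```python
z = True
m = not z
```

'not' always returns bool

bool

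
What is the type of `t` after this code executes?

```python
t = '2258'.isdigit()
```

str.isdigit() returns bool

bool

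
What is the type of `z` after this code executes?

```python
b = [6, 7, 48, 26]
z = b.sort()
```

list.sort() returns None (sorts in place)

NoneType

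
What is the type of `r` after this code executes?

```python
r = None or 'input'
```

'or' with None returns the other value ('input', str)

str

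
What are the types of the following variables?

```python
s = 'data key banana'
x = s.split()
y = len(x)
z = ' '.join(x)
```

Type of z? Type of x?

str.join() returns str; str.split() returns list

str, list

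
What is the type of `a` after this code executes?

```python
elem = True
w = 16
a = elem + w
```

bool + int returns int (True is 1, so 1 + 16 = 17)

int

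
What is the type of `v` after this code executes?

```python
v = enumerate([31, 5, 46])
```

enumerate() returns an enumerate iterator object

enumerate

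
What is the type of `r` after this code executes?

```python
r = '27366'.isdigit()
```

str.isdigit() returns bool

bool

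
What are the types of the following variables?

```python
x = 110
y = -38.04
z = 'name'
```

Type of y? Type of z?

y is float; z is str

float, str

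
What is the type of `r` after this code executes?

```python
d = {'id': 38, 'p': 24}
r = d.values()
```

.values() returns a dict_values view object

dict_values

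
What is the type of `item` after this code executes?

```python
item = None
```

None has type NoneType

NoneType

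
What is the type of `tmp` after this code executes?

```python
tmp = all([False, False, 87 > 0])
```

all() returns bool

bool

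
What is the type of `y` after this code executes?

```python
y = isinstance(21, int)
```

isinstance() returns bool

bool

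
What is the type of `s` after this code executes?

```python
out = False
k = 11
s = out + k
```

bool + int returns int (False is 0, so 0 + 11 = 11)

int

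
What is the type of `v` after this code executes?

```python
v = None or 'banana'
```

'or' with None returns the other value ('banana', str)

str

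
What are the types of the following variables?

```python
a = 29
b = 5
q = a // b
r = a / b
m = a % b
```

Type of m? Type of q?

int % int returns int; int // int returns int

int, int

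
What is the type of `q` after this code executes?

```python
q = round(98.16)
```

round() with no ndigits arg returns int

int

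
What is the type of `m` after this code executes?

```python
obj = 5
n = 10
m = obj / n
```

int / int always returns float in Python 3 (5 / 10 = 0.5)

float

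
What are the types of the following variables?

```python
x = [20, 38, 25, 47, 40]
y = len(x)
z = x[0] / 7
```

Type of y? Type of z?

len() returns int; int / int returns float

int, float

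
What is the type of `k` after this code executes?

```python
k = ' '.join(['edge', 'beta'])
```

str.join() returns str

str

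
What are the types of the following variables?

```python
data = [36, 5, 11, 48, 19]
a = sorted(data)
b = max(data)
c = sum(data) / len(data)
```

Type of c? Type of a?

int / int returns float; sorted() returns list

float, list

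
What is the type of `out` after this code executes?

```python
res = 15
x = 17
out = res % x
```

int % int returns int (15 % 17 = 15)

int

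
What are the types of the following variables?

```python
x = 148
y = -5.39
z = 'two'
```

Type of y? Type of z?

y is float; z is str

float, str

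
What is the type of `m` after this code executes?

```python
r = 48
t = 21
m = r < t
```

Comparison operators return bool

bool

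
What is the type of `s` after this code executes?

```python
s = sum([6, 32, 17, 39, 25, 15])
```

sum() of ints returns int

int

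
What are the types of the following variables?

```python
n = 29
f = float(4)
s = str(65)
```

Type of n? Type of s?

n is int; s is str

int, str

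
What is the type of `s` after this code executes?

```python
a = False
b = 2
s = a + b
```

bool + int returns int (False is 0, so 0 + 2 = 2)

int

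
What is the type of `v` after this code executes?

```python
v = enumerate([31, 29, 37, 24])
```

enumerate() returns an enumerate iterator object

enumerate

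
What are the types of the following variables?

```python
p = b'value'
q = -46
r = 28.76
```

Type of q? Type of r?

q is int; r is float

int, float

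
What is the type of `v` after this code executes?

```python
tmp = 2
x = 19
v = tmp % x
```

int % int returns int (2 % 19 = 2)

int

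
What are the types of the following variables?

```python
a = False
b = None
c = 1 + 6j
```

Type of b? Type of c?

b is NoneType; c is complex

NoneType, complex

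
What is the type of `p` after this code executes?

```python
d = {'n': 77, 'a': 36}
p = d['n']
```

Accessing dict[str, int] with key 'n' returns int value 77

int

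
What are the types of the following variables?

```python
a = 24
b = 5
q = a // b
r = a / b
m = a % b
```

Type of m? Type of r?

int % int returns int; int / int returns float

int, float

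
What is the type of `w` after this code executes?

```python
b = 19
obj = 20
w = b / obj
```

int / int always returns float in Python 3 (19 / 20 = 0.95)

float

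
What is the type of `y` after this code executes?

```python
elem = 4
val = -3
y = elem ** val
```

int ** negative int returns float

float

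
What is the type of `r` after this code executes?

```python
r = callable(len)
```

callable() returns bool

bool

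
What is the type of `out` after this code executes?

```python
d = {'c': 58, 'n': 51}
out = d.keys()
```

.keys() returns a dict_keys view object

dict_keys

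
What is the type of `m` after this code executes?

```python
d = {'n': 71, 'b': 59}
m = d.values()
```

.values() returns a dict_values view object

dict_values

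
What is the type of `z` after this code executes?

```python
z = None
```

None has type NoneType

NoneType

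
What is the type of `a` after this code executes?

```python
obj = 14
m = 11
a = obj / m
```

int / int always returns float in Python 3 (14 / 11 = 1.27273)

float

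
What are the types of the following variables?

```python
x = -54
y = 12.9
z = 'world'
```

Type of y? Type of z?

y is float; z is str

float, str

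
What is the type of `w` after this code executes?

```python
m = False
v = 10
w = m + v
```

bool + int returns int (False is 0, so 0 + 10 = 10)

int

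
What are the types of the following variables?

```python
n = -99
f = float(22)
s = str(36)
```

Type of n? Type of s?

n is int; s is str

int, str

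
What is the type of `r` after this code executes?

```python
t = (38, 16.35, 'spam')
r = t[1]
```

Index 1 of tuple is 16.35 which is float

float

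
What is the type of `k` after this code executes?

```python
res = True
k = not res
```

'not' always returns bool

bool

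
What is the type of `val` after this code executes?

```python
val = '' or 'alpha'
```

'or' returns first truthy value ('alpha', which is str)

str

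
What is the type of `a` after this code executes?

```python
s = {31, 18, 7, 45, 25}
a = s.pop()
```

Popping from a set of ints returns int

int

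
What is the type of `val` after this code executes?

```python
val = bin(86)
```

bin() returns str representation

str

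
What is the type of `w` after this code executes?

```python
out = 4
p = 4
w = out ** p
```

int ** positive int returns int (4 ** 4 = 256)

int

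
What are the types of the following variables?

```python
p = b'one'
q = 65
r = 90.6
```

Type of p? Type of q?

p is bytes; q is int

bytes, int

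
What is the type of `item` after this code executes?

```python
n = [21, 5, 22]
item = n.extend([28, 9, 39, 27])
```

list.extend() returns None

NoneType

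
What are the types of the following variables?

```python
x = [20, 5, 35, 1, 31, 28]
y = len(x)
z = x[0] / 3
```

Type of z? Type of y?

int / int returns float; len() returns int

float, int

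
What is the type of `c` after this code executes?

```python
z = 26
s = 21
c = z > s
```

Comparison operators return bool

bool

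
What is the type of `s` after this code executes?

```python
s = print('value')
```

print() returns None

NoneType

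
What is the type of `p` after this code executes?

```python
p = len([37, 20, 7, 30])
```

len() always returns int

int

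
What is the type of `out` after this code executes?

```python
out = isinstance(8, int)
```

isinstance() returns bool

bool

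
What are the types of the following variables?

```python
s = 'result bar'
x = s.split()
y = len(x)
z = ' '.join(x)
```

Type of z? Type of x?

str.join() returns str; str.split() returns list

str, list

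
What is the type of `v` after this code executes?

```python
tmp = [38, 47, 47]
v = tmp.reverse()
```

list.reverse() returns None

NoneType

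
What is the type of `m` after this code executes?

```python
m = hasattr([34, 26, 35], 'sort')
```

hasattr() returns bool

bool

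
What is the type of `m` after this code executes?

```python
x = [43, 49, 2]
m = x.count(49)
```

list.count() returns int

int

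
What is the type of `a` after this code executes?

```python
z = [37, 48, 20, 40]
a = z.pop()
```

list.pop() returns the popped element (int here)

int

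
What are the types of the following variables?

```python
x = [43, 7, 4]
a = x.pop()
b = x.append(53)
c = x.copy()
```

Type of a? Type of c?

list.pop() returns the element (int); list.copy() returns list

int, list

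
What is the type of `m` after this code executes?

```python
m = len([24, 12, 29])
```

len() always returns int

int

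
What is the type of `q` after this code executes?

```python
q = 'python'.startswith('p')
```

str.startswith() returns bool

bool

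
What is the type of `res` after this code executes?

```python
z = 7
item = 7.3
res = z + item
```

int + float returns float (7 + 7.3 = 14.3)

float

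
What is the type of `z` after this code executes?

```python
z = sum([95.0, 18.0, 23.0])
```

sum() of floats returns float

float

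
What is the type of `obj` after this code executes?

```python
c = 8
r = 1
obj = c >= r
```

Comparison operators return bool

bool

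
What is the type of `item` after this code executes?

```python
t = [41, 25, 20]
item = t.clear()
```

list.clear() returns None

NoneType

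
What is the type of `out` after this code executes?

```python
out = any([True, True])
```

any() returns bool

bool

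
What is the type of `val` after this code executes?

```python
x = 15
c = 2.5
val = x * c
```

int * float returns float (15 * 2.5 = 37.5)

float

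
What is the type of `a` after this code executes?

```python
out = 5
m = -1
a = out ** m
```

int ** negative int returns float

float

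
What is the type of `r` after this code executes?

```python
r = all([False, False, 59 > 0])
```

all() returns bool

bool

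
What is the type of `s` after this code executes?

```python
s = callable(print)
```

callable() returns bool

bool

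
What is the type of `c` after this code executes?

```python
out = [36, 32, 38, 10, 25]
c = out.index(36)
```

list.index() returns int

int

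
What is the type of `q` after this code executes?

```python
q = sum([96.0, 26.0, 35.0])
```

sum() of floats returns float

float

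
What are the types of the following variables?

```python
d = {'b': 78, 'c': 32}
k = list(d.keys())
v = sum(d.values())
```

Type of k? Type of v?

list(...) returns list; sum of int values returns int

list, int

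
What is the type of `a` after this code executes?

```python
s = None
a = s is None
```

'is' comparison returns bool

bool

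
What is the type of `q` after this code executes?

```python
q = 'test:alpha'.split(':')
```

str.split() returns list

list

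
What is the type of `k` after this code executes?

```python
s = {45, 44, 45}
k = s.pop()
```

Popping from a set of ints returns int

int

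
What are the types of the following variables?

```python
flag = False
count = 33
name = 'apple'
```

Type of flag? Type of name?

flag is bool; name is str

bool, str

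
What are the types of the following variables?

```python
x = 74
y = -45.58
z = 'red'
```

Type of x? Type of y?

x is int; y is float

int, float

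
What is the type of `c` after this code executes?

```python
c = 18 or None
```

'or' returns first truthy value (18, int)

int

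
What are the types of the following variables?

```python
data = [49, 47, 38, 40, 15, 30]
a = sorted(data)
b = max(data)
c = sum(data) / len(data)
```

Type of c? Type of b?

int / int returns float; max of ints returns int

float, int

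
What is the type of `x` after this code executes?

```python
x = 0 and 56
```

'and' returns the first falsy value (0, which is int)

int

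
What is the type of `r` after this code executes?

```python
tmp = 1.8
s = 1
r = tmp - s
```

float - int returns float (1.8 - 1 = 0.8)

float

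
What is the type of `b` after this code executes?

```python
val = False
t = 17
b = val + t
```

bool + int returns int (False is 0, so 0 + 17 = 17)

int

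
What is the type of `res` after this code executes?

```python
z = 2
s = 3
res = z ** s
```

int ** positive int returns int (2 ** 3 = 8)

int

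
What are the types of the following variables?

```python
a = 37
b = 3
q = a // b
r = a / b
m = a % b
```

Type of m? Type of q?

int % int returns int; int // int returns int

int, int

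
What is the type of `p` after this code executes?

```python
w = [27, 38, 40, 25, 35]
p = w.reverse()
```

list.reverse() returns None

NoneType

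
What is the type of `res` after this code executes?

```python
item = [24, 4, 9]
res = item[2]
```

Indexing a list of ints returns int (item[2] = 9)

int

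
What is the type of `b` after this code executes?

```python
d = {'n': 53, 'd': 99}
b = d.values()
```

.values() returns a dict_values view object

dict_values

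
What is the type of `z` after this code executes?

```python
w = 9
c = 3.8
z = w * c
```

int * float returns float (9 * 3.8 = 34.2)

float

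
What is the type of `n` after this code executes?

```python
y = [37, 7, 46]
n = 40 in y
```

'in' operator returns bool

bool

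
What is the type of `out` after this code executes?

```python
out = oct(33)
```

oct() returns str representation

str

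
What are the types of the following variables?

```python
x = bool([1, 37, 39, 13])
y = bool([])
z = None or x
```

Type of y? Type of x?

bool() returns bool; bool() returns bool

bool, bool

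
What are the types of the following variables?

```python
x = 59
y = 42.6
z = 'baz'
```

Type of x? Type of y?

x is int; y is float

int, float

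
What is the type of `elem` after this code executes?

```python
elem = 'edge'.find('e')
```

str.find() returns int (index, or -1)

int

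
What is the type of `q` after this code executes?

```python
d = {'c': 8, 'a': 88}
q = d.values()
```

.values() returns a dict_values view object

dict_values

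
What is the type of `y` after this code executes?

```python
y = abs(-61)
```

abs() of int returns int

int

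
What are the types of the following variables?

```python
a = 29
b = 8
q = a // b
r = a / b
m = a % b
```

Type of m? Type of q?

int % int returns int; int // int returns int

int, int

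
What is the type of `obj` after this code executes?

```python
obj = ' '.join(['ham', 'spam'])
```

str.join() returns str

str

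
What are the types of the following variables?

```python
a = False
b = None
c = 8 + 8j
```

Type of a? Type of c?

a is bool; c is complex

bool, complex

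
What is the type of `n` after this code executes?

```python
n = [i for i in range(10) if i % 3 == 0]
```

A list comprehension [...] produces a list

list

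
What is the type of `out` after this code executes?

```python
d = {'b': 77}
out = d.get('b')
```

dict.get() returns the value (int) when key is found

int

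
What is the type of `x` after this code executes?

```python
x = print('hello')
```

print() returns None

NoneType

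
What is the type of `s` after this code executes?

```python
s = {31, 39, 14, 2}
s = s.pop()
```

Popping from a set of ints returns int

int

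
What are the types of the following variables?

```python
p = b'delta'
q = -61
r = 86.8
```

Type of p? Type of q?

p is bytes; q is int

bytes, int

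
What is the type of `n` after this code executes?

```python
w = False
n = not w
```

'not' always returns bool

bool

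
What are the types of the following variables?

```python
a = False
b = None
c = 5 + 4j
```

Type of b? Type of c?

b is NoneType; c is complex

NoneType, complex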